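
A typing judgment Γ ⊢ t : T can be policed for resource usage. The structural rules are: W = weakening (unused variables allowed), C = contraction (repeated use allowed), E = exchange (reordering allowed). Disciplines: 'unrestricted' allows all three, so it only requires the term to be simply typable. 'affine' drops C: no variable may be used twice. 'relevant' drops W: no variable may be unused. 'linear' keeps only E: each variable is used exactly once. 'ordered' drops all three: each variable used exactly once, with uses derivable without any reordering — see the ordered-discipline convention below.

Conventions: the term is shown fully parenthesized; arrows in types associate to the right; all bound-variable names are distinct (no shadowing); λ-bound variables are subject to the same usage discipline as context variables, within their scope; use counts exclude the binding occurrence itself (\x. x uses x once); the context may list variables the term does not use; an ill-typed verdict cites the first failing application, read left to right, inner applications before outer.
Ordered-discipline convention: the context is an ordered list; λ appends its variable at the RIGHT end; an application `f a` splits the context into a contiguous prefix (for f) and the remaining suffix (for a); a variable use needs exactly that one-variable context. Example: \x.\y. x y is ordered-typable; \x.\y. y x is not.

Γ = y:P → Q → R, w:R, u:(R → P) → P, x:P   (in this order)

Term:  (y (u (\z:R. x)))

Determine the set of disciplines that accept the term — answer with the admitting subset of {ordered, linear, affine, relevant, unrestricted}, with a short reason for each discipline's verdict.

admitted in: affine, unrestricted
variable uses: y ×1; w ×0; u ×1; x ×1; z (bound) ×0
uses in reading order: y, u, x
typing: well-typed — term : Q → R
ordered: ✗ — needs weakening: w, z unused
linear: ✗ — needs weakening: w, z unused
affine: ✓ — y, w, u, x, z: no repeats, contraction unneeded
relevant: ✗ — needs weakening: w, z unused
unrestricted: ✓ — simply typable at Q → R; W, C, E all held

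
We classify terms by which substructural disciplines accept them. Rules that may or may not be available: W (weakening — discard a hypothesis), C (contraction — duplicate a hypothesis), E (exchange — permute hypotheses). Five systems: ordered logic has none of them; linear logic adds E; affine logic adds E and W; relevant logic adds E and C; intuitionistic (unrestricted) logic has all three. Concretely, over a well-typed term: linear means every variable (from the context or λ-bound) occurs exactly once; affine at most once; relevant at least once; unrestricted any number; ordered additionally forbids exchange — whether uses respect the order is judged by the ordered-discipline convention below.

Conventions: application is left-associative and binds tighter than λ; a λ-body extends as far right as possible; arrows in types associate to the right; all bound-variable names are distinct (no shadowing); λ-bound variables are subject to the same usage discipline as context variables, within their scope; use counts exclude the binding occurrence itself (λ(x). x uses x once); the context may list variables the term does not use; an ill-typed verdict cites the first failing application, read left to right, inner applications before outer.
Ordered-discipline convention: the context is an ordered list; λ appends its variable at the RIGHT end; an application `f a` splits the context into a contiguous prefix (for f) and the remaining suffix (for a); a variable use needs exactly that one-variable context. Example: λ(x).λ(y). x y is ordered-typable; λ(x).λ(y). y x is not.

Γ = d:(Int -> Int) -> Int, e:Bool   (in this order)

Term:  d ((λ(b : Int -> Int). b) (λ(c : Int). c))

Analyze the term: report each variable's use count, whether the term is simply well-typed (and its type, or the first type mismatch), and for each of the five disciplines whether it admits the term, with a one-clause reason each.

counts: d ×1, e ×0, b (λ-bound) ×1, c (λ-bound) ×1
uses in reading order: d, b, c
typing: ✓ — Int
ordered: ✗, needs weakening: e unused
linear: ✗, needs weakening: e unused
affine: ✓, none of d, e, b, c used more than once
relevant: ✗, needs weakening: e unused
unrestricted: ✓, typability at Int is all that's needed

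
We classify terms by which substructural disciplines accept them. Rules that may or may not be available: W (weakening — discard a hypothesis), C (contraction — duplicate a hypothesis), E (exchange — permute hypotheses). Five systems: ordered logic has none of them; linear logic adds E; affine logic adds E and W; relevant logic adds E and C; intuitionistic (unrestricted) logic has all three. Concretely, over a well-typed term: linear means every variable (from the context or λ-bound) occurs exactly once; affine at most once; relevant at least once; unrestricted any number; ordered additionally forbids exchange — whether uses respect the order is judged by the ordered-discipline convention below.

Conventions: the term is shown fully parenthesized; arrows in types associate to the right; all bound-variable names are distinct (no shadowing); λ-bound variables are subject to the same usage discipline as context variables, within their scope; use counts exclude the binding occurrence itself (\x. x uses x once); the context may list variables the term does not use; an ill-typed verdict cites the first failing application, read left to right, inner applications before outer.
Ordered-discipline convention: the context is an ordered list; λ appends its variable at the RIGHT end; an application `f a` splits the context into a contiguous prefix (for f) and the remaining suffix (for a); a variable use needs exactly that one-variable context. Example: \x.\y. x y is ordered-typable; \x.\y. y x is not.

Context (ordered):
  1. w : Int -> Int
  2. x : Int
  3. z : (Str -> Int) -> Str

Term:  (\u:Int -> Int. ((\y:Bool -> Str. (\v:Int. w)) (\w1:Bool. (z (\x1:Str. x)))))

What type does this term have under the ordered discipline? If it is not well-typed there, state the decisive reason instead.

not well-typed under ordered — needs weakening: u, y, v, w1, x1 unused
counts: w: 1×; x: 1×; z: 1×; u (bound): 0×; y (bound): 0×; v (bound): 0×; w1 (bound): 0×; x1 (bound): 0×
use order (left to right): w, z, x
typing: well-typed — term : (Int -> Int) -> Int -> Int -> Int
per-discipline verdicts: ordered ✗, linear ✗, affine ✓, relevant ✗, unrestricted ✓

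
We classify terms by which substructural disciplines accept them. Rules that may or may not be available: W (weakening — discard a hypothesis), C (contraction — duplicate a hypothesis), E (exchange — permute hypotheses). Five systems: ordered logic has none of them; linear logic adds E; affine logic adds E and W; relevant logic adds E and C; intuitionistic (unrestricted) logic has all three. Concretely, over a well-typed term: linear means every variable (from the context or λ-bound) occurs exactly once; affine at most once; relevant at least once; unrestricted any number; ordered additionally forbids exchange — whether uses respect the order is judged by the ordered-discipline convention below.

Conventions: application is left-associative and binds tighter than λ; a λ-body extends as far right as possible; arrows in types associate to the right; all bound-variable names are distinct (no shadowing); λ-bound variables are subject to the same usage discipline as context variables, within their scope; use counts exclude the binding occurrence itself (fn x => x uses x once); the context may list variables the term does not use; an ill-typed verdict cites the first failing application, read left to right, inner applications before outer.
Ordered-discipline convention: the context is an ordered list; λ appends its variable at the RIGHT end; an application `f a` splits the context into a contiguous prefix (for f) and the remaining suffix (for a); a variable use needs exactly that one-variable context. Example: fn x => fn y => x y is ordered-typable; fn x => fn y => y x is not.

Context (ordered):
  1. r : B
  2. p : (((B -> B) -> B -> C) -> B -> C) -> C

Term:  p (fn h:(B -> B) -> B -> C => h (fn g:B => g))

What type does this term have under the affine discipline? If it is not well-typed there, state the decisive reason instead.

term : C
counts: r: 0×; p: 1×; h (λ-bound): 1×; g (λ-bound): 1×
use order (left to right): p, h, g
typing: ✓ — C
per-discipline verdicts: ordered ✗; linear ✗; affine ✓; relevant ✗; unrestricted ✓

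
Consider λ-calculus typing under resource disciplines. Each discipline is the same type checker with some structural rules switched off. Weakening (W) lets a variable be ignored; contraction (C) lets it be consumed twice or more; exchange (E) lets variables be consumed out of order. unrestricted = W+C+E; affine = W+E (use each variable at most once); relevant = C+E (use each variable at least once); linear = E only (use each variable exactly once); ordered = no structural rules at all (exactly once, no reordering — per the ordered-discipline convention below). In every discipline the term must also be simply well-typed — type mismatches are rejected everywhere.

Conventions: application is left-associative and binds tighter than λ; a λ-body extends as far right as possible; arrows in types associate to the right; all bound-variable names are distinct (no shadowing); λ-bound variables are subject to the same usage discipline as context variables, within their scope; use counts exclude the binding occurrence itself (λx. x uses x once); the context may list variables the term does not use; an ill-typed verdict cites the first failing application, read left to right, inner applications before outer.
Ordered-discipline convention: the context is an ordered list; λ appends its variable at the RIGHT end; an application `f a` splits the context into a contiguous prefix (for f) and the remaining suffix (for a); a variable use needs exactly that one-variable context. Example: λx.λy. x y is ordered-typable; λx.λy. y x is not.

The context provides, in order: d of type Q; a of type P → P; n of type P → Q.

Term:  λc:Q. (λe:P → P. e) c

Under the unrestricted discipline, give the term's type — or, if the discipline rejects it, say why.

not well-typed under unrestricted — a type mismatch blocks all five
variable uses: d: 0×; a: 0×; n: 0×; c [bound]: 1×; e [bound]: 1×
order of uses: e, c
typing: ill-typed: argument of type Q where P → P is required
across the five disciplines: ordered ✗; linear ✗; affine ✗; relevant ✗; unrestricted ✗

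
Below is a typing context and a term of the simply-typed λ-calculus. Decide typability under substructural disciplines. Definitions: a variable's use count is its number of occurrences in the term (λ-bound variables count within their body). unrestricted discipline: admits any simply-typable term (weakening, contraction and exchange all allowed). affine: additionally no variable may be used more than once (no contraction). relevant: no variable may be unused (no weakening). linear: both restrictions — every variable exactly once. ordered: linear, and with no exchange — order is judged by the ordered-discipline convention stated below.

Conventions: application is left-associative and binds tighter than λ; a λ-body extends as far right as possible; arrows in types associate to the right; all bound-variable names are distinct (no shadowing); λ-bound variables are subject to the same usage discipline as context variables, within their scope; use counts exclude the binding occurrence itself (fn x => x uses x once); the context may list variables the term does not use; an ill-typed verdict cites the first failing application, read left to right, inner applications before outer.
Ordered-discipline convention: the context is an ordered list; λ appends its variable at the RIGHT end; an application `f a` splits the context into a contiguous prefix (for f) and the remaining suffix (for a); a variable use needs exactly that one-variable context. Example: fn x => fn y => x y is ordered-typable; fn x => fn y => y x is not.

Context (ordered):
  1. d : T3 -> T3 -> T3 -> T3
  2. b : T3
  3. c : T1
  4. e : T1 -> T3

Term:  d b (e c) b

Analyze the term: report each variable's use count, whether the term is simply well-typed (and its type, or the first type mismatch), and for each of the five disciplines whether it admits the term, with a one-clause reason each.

usage: d ×1; b ×2; c ×1; e ×1
order of uses: d, b, e, c, b
typing: well-typed — term : T3
ordered: ✗ — repeated use of b ×2
linear: ✗ — repeated use of b ×2
affine: ✗ — repeated use of b ×2
relevant: ✓ — at least one use each (d, b, c, e)
unrestricted: ✓ — type-checks (T3) and nothing is barred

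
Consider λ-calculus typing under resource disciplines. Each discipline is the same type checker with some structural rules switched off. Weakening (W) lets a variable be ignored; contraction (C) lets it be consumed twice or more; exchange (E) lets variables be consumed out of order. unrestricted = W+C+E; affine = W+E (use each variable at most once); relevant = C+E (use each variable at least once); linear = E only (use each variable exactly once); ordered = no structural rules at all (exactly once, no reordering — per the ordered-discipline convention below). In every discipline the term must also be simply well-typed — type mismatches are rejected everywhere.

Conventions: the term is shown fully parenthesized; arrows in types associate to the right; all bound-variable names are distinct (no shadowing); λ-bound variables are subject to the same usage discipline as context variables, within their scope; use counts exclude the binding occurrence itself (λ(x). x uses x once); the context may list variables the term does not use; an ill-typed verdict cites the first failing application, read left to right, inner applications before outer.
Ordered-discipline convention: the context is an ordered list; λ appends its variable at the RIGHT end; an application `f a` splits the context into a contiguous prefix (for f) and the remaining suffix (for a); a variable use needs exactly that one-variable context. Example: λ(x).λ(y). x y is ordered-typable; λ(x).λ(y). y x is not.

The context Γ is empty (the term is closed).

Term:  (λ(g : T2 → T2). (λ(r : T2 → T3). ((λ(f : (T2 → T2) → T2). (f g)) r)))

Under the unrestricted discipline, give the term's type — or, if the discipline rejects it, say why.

not well-typed under unrestricted — a type mismatch blocks all five
counts: g [bound]=1; r [bound]=1; f [bound]=1
use order (left to right): f, g, r
typing: ill-typed: an argument T2 → T3 mismatches the expected (T2 → T2) → T2
summary: ordered ✗, linear ✗, affine ✗, relevant ✗, unrestricted ✗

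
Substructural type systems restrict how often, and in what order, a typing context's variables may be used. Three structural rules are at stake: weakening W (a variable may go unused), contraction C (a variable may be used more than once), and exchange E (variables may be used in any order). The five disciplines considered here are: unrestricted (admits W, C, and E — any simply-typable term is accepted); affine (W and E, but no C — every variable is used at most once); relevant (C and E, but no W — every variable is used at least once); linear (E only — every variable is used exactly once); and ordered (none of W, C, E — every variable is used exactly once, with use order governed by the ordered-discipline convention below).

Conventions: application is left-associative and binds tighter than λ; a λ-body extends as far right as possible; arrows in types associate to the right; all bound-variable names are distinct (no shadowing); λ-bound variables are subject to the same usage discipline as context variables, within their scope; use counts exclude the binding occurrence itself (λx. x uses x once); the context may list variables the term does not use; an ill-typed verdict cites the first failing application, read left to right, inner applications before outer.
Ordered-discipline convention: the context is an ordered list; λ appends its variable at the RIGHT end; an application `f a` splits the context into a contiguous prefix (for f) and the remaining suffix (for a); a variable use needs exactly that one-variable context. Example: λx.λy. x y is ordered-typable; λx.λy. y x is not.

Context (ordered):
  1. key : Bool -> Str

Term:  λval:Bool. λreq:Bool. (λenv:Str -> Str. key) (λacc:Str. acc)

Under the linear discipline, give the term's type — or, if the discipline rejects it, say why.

not well-typed under linear — unused: val, req, env — weakening required
counts: key ×1, val [bound] ×0, req [bound] ×0, env [bound] ×0, acc [bound] ×1
left-to-right use order: key, acc
typing: well-typed at Bool -> Bool -> Bool -> Str
per-discipline verdicts: ordered ✗ | linear ✗ | affine ✓ | relevant ✗ | unrestricted ✓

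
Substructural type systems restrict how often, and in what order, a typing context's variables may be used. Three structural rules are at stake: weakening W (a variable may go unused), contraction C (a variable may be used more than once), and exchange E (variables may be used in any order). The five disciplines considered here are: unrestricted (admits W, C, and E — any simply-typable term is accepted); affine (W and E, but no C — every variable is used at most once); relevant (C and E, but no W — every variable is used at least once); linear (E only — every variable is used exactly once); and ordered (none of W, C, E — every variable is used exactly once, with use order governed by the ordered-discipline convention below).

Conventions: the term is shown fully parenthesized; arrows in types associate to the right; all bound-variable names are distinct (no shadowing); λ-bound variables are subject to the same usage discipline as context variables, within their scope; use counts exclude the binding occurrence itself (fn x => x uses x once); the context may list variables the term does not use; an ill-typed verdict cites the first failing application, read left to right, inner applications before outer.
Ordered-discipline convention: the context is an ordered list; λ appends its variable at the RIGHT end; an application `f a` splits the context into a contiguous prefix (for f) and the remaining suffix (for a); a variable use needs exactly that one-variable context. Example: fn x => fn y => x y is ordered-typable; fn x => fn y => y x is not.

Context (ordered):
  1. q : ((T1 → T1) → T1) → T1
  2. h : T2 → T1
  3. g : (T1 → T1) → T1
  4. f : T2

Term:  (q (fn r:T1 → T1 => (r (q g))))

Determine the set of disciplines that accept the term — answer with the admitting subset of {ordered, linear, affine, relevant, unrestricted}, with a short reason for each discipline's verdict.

accepted by: unrestricted
use counts: q=2; h=0; g=1; f=0; r [bound]=1
order of uses: q, r, q, g
typing: well-typed at T1
ordered ✗ (needs contraction — q ×2; h, f left unused)
linear ✗ (needs contraction — q ×2; h, f left unused)
affine ✗ (needs contraction — q ×2)
relevant ✗ (h, f left unused)
unrestricted ✓ (type-checks (T1) and nothing is barred)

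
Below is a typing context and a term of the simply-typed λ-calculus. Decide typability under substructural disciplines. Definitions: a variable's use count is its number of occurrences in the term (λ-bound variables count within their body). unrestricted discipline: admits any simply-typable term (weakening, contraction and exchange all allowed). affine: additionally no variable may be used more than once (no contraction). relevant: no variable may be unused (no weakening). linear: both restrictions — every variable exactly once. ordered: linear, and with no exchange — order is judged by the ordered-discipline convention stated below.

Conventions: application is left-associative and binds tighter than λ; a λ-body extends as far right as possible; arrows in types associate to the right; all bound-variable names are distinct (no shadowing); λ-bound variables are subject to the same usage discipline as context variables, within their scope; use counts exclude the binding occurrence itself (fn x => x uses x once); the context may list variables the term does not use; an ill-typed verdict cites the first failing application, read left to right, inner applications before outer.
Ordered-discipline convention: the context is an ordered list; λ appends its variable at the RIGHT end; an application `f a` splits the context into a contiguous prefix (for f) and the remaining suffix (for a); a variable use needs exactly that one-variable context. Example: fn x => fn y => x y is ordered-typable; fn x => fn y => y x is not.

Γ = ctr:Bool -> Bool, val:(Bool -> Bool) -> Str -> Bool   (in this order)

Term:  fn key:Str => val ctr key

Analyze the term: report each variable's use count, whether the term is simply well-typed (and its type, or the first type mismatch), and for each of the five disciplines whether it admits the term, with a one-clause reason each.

use counts: ctr: 1; val: 1; key [bound]: 1
order of uses: val, ctr, key
typing: well-typed — term : Str -> Bool
ordered ✗ (no ordered split (uses run val, ctr, key))
linear ✓ (single use per variable (ctr, val, key))
affine ✓ (none of ctr, val, key used more than once)
relevant ✓ (every one of ctr, val, key appears)
unrestricted ✓ (simply typable at Str -> Bool; W, C, E all held)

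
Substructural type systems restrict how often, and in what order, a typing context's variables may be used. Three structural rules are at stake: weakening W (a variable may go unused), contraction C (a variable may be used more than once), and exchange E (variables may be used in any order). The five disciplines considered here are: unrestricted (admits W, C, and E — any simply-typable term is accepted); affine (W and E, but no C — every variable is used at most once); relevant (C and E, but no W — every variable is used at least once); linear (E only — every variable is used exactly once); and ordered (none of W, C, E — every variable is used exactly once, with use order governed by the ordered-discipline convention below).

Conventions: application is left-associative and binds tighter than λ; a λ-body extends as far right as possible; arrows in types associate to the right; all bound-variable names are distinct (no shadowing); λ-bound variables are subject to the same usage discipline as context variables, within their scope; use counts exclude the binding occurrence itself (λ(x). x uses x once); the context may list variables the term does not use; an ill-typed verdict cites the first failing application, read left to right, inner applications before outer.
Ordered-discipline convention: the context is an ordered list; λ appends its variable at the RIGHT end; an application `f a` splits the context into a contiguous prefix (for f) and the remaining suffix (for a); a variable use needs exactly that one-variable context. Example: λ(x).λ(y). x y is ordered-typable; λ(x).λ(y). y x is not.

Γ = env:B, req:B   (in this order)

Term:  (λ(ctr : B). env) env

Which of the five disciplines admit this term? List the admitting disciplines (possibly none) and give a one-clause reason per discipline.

admitted in: unrestricted
counts: env: 2×, req: 0×, ctr (λ-bound): 0×
order of uses: env, env
typing: the term checks, with type B
ordered ✗ (env ×2 used more than once (contraction); req, ctr never used (weakening))
linear ✗ (env ×2 used more than once (contraction); req, ctr never used (weakening))
affine ✗ (env ×2 used more than once (contraction))
relevant ✗ (req, ctr never used (weakening))
unrestricted ✓ (simply typable at B; W, C, E all held)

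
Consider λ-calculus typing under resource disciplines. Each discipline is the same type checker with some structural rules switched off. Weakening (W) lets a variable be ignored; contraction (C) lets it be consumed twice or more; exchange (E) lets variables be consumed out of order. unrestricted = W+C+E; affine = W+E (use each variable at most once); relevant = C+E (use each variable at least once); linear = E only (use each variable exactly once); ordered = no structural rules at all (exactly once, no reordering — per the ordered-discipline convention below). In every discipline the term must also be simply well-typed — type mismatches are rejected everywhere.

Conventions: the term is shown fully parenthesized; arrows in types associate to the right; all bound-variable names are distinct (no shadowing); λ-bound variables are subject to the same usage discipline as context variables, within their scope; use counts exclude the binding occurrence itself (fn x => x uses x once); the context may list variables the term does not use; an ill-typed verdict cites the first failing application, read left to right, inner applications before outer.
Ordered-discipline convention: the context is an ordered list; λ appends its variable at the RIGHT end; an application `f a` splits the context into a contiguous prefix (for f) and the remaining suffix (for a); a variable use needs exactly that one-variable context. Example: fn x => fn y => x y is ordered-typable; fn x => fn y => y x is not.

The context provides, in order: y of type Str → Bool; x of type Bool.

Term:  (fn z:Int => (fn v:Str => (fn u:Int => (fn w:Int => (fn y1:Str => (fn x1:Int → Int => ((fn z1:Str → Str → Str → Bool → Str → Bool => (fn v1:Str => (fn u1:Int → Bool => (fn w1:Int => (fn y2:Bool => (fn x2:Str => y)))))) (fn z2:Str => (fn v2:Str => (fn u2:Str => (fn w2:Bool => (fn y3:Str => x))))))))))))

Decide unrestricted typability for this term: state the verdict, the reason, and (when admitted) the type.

yes — well-typed at Int → Str → Int → Int → Str → (Int → Int) → Str → (Int → Bool) → Int → Bool → Str → Str → Bool; no restrictions here; term : Int → Str → Int → Int → Str → (Int → Int) → Str → (Int → Bool) → Int → Bool → Str → Str → Bool
counts: y: 1; x: 1; z (λ-bound): 0; v (λ-bound): 0; u (λ-bound): 0; w (λ-bound): 0; y1 (λ-bound): 0; x1 (λ-bound): 0; z1 (λ-bound): 0; v1 (λ-bound): 0; u1 (λ-bound): 0; w1 (λ-bound): 0; y2 (λ-bound): 0; x2 (λ-bound): 0; z2 (λ-bound): 0; v2 (λ-bound): 0; u2 (λ-bound): 0; w2 (λ-bound): 0; y3 (λ-bound): 0
use order (left to right): y, x
typing: ✓ — Int → Str → Int → Int → Str → (Int → Int) → Str → (Int → Bool) → Int → Bool → Str → Str → Bool
across the five disciplines: ordered ✗; linear ✗; affine ✓; relevant ✗; unrestricted ✓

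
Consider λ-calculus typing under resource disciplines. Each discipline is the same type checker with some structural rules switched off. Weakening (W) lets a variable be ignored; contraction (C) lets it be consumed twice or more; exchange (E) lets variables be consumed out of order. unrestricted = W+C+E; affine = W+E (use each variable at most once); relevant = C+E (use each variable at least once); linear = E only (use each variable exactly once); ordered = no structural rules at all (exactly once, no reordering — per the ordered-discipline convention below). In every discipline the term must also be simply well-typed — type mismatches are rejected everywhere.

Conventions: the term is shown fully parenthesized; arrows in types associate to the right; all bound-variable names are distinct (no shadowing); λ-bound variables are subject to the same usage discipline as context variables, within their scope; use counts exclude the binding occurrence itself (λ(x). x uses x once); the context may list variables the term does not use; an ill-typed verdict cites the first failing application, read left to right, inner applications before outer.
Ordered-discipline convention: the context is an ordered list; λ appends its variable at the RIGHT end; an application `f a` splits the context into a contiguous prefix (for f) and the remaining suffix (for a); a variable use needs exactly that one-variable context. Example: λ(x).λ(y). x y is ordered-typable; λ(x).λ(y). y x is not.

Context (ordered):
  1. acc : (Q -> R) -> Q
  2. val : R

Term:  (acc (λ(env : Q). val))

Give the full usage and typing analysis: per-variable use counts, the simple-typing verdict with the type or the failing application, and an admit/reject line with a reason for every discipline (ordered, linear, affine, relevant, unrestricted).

usage: acc: 1; val: 1; env (λ-bound): 0
left-to-right use order: acc, val
typing: ✓ — Q
ordered: ✗ — env never used (weakening)
linear: ✗ — env never used (weakening)
affine: ✓ — acc, val, env: no repeats, contraction unneeded
relevant: ✗ — env never used (weakening)
unrestricted: ✓ — well-typed at Q; no restrictions here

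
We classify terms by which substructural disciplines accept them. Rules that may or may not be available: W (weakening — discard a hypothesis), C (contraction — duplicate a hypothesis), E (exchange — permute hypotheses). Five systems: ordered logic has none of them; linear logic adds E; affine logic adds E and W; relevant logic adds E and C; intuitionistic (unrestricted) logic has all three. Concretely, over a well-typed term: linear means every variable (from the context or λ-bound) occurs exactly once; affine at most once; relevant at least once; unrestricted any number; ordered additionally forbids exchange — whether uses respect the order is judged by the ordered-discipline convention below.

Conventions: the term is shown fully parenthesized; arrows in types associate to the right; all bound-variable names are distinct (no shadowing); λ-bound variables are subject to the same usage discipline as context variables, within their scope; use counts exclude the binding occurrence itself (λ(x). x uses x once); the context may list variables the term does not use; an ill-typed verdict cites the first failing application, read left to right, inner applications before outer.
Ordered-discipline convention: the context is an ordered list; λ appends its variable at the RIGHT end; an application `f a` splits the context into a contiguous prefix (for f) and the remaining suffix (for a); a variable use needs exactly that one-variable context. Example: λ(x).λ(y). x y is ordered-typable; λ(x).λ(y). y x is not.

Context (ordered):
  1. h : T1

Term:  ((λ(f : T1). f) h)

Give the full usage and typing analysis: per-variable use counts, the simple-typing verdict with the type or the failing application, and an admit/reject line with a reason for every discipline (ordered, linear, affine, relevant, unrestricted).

usage: h: 1; f [bound]: 1
uses in reading order: f, h
typing: the term checks, with type T1
ordered: ✓, h, f once each; derivable with no W/C/E
linear: ✓, exactly-once usage across h, f
affine: ✓, at most one use each (h, f)
relevant: ✓, at least one use each (h, f)
unrestricted: ✓, well-typed at T1; no restrictions here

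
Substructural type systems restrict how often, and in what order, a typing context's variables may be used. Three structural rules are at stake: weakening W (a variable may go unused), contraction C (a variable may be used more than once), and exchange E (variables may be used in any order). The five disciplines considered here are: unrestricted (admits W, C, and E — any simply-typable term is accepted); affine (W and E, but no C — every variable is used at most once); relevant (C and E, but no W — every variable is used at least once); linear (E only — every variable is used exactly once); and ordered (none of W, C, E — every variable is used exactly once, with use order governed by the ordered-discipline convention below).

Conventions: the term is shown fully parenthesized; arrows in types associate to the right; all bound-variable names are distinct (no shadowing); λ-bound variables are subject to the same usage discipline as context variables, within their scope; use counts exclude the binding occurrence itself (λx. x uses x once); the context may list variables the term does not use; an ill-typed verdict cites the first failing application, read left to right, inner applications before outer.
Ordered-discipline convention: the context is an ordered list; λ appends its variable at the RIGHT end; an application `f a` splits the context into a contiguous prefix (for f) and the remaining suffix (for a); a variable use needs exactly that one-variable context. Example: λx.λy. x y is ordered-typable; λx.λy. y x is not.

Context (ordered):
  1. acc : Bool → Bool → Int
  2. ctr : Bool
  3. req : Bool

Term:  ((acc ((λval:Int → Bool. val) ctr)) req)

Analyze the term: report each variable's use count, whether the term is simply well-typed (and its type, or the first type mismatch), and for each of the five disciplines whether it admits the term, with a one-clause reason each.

variable uses: acc: 1; ctr: 1; req: 1; val [bound]: 1
left-to-right use order: acc, val, ctr, req
typing: ill-typed: argument of type Bool where Int → Bool is required
ordered: ✗ — fails simple typing
linear: ✗ — a type mismatch blocks all five
affine: ✗ — the type mismatch rejects it
relevant: ✗ — not simply typable
unrestricted: ✗ — fails simple typing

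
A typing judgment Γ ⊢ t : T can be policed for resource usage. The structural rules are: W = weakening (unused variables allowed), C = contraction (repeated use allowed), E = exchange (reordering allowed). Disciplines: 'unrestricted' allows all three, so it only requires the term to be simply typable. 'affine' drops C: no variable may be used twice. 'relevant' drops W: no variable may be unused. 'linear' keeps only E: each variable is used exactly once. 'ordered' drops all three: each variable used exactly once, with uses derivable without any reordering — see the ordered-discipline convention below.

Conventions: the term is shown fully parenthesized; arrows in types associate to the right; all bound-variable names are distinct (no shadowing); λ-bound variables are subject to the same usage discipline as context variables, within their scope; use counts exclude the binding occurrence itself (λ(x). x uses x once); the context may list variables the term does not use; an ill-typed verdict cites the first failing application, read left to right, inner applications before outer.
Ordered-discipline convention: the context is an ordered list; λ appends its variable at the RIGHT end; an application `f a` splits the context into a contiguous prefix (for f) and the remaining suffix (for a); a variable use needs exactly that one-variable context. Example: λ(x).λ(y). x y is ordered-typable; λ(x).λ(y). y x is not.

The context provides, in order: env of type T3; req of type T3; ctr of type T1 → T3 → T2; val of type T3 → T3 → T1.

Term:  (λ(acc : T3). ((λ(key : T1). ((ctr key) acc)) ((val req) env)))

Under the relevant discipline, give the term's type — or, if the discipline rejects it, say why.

term : T3 → T2
counts: env=1; req=1; ctr=1; val=1; acc (λ-bound)=1; key (λ-bound)=1
order of uses: ctr, key, acc, val, req, env
typing: the term checks, with type T3 → T2
all disciplines: ordered ✗ | linear ✓ | affine ✓ | relevant ✓ | unrestricted ✓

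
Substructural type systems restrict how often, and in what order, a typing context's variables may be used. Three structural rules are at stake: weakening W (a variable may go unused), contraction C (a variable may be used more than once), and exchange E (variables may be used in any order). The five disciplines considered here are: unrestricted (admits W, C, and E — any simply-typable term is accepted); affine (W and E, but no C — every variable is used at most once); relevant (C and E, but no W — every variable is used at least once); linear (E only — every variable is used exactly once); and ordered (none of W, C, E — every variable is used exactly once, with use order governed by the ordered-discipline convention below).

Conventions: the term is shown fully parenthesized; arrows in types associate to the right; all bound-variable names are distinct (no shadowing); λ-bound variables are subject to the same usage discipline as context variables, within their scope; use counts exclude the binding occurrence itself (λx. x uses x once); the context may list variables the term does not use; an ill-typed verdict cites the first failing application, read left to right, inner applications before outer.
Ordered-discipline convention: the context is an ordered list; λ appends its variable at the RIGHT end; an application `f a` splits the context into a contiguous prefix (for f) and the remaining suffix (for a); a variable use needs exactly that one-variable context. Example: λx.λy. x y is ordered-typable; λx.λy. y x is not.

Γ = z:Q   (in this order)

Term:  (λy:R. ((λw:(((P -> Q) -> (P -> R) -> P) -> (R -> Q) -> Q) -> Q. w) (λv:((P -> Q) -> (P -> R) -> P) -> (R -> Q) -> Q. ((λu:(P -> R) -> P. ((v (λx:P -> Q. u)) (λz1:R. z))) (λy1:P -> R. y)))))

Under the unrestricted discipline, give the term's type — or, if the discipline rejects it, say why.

not well-typed under unrestricted — the type mismatch rejects it
counts: z=1; y [bound]=1; w [bound]=1; v [bound]=1; u [bound]=1; x [bound]=0; z1 [bound]=0; y1 [bound]=0
use order (left to right): w, v, u, z, y
typing: ill-typed: argument of type (P -> R) -> R where (P -> R) -> P is required
summary: ordered ✗ · linear ✗ · affine ✗ · relevant ✗ · unrestricted ✗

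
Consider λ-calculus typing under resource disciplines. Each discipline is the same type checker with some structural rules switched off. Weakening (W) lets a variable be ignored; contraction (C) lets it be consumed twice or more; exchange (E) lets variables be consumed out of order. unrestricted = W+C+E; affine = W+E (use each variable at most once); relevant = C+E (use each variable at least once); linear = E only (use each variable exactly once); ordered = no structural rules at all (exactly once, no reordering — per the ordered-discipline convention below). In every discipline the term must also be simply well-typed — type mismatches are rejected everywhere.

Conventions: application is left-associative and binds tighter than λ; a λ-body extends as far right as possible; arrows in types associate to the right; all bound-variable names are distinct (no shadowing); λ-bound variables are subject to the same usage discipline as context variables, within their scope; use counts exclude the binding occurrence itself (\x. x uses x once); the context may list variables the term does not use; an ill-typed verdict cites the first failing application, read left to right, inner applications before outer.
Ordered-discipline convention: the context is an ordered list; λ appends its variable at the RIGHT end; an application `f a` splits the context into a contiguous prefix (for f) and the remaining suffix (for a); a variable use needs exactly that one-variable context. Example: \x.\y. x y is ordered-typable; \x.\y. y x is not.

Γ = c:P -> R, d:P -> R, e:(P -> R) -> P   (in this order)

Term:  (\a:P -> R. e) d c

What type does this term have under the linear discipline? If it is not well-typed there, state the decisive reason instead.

not well-typed under linear — a never used (weakening)
variable uses: c ×1; d ×1; e ×1; a (λ-bound) ×0
use order (left to right): e, d, c
typing: the term checks, with type P
all disciplines: ordered ✗, linear ✗, affine ✓, relevant ✗, unrestricted ✓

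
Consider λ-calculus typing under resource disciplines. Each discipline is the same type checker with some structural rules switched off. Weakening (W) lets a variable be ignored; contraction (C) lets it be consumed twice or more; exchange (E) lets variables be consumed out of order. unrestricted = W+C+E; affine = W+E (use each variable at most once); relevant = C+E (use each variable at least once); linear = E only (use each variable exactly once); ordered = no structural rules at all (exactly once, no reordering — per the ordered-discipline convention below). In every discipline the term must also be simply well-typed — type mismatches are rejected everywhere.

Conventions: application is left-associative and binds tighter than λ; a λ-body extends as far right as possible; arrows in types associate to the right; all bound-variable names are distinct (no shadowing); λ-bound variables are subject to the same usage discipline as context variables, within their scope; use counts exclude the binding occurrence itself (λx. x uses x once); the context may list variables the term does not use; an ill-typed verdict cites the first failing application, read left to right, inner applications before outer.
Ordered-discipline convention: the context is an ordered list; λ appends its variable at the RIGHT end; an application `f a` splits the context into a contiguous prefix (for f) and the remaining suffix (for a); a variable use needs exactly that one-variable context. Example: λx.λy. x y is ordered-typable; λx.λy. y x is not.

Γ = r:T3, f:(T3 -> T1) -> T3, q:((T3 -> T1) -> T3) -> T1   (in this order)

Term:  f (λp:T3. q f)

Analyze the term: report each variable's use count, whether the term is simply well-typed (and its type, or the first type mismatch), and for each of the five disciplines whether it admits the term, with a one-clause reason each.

variable uses: r: 0×, f: 2×, q: 1×, p (bound): 0×
uses in reading order: f, q, f
typing: well-typed — term : T3
ordered: ✗, uses contraction: f ×2; needs weakening: r, p unused
linear: ✗, uses contraction: f ×2; needs weakening: r, p unused
affine: ✗, uses contraction: f ×2
relevant: ✗, needs weakening: r, p unused
unrestricted: ✓, type-checks (T3) and nothing is barred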